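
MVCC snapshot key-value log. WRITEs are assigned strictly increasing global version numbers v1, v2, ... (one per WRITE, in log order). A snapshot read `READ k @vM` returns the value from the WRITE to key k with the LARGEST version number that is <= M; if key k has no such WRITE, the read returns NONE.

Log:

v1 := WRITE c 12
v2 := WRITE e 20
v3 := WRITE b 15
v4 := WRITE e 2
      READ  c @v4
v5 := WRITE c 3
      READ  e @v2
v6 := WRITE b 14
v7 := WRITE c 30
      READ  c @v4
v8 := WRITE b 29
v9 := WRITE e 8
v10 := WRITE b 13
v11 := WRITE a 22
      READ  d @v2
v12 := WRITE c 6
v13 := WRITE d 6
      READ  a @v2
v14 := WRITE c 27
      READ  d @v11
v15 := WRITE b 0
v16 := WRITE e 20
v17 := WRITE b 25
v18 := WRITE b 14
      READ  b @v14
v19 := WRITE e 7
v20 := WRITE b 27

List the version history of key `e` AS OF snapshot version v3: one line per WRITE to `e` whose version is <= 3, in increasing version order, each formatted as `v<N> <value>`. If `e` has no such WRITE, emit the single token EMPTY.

Answer: v2 20

Derivation:
Scan writes for key=e with version <= 3:
  v1 WRITE c 12 -> skip
  v2 WRITE e 20 -> keep
  v3 WRITE b 15 -> skip
  v4 WRITE e 2 -> drop (> snap)
  v5 WRITE c 3 -> skip
  v6 WRITE b 14 -> skip
  v7 WRITE c 30 -> skip
  v8 WRITE b 29 -> skip
  v9 WRITE e 8 -> drop (> snap)
  v10 WRITE b 13 -> skip
  v11 WRITE a 22 -> skip
  v12 WRITE c 6 -> skip
  v13 WRITE d 6 -> skip
  v14 WRITE c 27 -> skip
  v15 WRITE b 0 -> skip
  v16 WRITE e 20 -> drop (> snap)
  v17 WRITE b 25 -> skip
  v18 WRITE b 14 -> skip
  v19 WRITE e 7 -> drop (> snap)
  v20 WRITE b 27 -> skip
Collected: [(2, 20)]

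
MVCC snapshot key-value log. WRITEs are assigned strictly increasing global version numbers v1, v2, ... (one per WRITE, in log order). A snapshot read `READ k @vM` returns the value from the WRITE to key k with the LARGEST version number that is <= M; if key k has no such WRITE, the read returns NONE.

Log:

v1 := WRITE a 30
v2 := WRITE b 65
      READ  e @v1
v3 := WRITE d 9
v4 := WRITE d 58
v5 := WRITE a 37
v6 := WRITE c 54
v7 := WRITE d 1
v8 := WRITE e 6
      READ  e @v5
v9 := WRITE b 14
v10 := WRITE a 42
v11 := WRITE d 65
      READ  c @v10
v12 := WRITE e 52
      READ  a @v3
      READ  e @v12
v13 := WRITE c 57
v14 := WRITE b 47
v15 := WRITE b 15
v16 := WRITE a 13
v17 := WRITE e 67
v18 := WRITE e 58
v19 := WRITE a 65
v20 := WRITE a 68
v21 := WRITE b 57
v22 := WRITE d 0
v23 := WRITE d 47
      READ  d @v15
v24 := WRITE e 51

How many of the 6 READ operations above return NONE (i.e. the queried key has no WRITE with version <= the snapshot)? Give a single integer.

Answer: 2

Derivation:
v1: WRITE a=30  (a history now [(1, 30)])
v2: WRITE b=65  (b history now [(2, 65)])
READ e @v1: history=[] -> no version <= 1 -> NONE
v3: WRITE d=9  (d history now [(3, 9)])
v4: WRITE d=58  (d history now [(3, 9), (4, 58)])
v5: WRITE a=37  (a history now [(1, 30), (5, 37)])
v6: WRITE c=54  (c history now [(6, 54)])
v7: WRITE d=1  (d history now [(3, 9), (4, 58), (7, 1)])
v8: WRITE e=6  (e history now [(8, 6)])
READ e @v5: history=[(8, 6)] -> no version <= 5 -> NONE
v9: WRITE b=14  (b history now [(2, 65), (9, 14)])
v10: WRITE a=42  (a history now [(1, 30), (5, 37), (10, 42)])
v11: WRITE d=65  (d history now [(3, 9), (4, 58), (7, 1), (11, 65)])
READ c @v10: history=[(6, 54)] -> pick v6 -> 54
v12: WRITE e=52  (e history now [(8, 6), (12, 52)])
READ a @v3: history=[(1, 30), (5, 37), (10, 42)] -> pick v1 -> 30
READ e @v12: history=[(8, 6), (12, 52)] -> pick v12 -> 52
v13: WRITE c=57  (c history now [(6, 54), (13, 57)])
v14: WRITE b=47  (b history now [(2, 65), (9, 14), (14, 47)])
v15: WRITE b=15  (b history now [(2, 65), (9, 14), (14, 47), (15, 15)])
v16: WRITE a=13  (a history now [(1, 30), (5, 37), (10, 42), (16, 13)])
v17: WRITE e=67  (e history now [(8, 6), (12, 52), (17, 67)])
v18: WRITE e=58  (e history now [(8, 6), (12, 52), (17, 67), (18, 58)])
v19: WRITE a=65  (a history now [(1, 30), (5, 37), (10, 42), (16, 13), (19, 65)])
v20: WRITE a=68  (a history now [(1, 30), (5, 37), (10, 42), (16, 13), (19, 65), (20, 68)])
v21: WRITE b=57  (b history now [(2, 65), (9, 14), (14, 47), (15, 15), (21, 57)])
v22: WRITE d=0  (d history now [(3, 9), (4, 58), (7, 1), (11, 65), (22, 0)])
v23: WRITE d=47  (d history now [(3, 9), (4, 58), (7, 1), (11, 65), (22, 0), (23, 47)])
READ d @v15: history=[(3, 9), (4, 58), (7, 1), (11, 65), (22, 0), (23, 47)] -> pick v11 -> 65
v24: WRITE e=51  (e history now [(8, 6), (12, 52), (17, 67), (18, 58), (24, 51)])
Read results in order: ['NONE', 'NONE', '54', '30', '52', '65']
NONE count = 2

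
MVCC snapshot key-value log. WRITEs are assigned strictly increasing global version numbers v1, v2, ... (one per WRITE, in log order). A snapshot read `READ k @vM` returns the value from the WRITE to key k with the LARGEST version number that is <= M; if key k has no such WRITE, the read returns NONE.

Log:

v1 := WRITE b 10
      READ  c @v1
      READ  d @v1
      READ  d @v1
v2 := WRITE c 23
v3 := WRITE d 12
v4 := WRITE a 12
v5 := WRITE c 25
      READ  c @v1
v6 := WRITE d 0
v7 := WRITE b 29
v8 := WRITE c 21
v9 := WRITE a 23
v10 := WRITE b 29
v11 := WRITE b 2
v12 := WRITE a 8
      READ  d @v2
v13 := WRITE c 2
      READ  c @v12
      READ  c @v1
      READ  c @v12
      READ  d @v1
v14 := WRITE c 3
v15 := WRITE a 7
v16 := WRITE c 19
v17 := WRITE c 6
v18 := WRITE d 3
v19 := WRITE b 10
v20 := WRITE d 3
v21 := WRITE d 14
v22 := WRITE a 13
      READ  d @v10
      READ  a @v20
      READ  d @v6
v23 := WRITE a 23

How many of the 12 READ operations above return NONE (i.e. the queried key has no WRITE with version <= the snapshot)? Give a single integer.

v1: WRITE b=10  (b history now [(1, 10)])
READ c @v1: history=[] -> no version <= 1 -> NONE
READ d @v1: history=[] -> no version <= 1 -> NONE
READ d @v1: history=[] -> no version <= 1 -> NONE
v2: WRITE c=23  (c history now [(2, 23)])
v3: WRITE d=12  (d history now [(3, 12)])
v4: WRITE a=12  (a history now [(4, 12)])
v5: WRITE c=25  (c history now [(2, 23), (5, 25)])
READ c @v1: history=[(2, 23), (5, 25)] -> no version <= 1 -> NONE
v6: WRITE d=0  (d history now [(3, 12), (6, 0)])
v7: WRITE b=29  (b history now [(1, 10), (7, 29)])
v8: WRITE c=21  (c history now [(2, 23), (5, 25), (8, 21)])
v9: WRITE a=23  (a history now [(4, 12), (9, 23)])
v10: WRITE b=29  (b history now [(1, 10), (7, 29), (10, 29)])
v11: WRITE b=2  (b history now [(1, 10), (7, 29), (10, 29), (11, 2)])
v12: WRITE a=8  (a history now [(4, 12), (9, 23), (12, 8)])
READ d @v2: history=[(3, 12), (6, 0)] -> no version <= 2 -> NONE
v13: WRITE c=2  (c history now [(2, 23), (5, 25), (8, 21), (13, 2)])
READ c @v12: history=[(2, 23), (5, 25), (8, 21), (13, 2)] -> pick v8 -> 21
READ c @v1: history=[(2, 23), (5, 25), (8, 21), (13, 2)] -> no version <= 1 -> NONE
READ c @v12: history=[(2, 23), (5, 25), (8, 21), (13, 2)] -> pick v8 -> 21
READ d @v1: history=[(3, 12), (6, 0)] -> no version <= 1 -> NONE
v14: WRITE c=3  (c history now [(2, 23), (5, 25), (8, 21), (13, 2), (14, 3)])
v15: WRITE a=7  (a history now [(4, 12), (9, 23), (12, 8), (15, 7)])
v16: WRITE c=19  (c history now [(2, 23), (5, 25), (8, 21), (13, 2), (14, 3), (16, 19)])
v17: WRITE c=6  (c history now [(2, 23), (5, 25), (8, 21), (13, 2), (14, 3), (16, 19), (17, 6)])
v18: WRITE d=3  (d history now [(3, 12), (6, 0), (18, 3)])
v19: WRITE b=10  (b history now [(1, 10), (7, 29), (10, 29), (11, 2), (19, 10)])
v20: WRITE d=3  (d history now [(3, 12), (6, 0), (18, 3), (20, 3)])
v21: WRITE d=14  (d history now [(3, 12), (6, 0), (18, 3), (20, 3), (21, 14)])
v22: WRITE a=13  (a history now [(4, 12), (9, 23), (12, 8), (15, 7), (22, 13)])
READ d @v10: history=[(3, 12), (6, 0), (18, 3), (20, 3), (21, 14)] -> pick v6 -> 0
READ a @v20: history=[(4, 12), (9, 23), (12, 8), (15, 7), (22, 13)] -> pick v15 -> 7
READ d @v6: history=[(3, 12), (6, 0), (18, 3), (20, 3), (21, 14)] -> pick v6 -> 0
v23: WRITE a=23  (a history now [(4, 12), (9, 23), (12, 8), (15, 7), (22, 13), (23, 23)])
Read results in order: ['NONE', 'NONE', 'NONE', 'NONE', 'NONE', '21', 'NONE', '21', 'NONE', '0', '7', '0']
NONE count = 7

Answer: 7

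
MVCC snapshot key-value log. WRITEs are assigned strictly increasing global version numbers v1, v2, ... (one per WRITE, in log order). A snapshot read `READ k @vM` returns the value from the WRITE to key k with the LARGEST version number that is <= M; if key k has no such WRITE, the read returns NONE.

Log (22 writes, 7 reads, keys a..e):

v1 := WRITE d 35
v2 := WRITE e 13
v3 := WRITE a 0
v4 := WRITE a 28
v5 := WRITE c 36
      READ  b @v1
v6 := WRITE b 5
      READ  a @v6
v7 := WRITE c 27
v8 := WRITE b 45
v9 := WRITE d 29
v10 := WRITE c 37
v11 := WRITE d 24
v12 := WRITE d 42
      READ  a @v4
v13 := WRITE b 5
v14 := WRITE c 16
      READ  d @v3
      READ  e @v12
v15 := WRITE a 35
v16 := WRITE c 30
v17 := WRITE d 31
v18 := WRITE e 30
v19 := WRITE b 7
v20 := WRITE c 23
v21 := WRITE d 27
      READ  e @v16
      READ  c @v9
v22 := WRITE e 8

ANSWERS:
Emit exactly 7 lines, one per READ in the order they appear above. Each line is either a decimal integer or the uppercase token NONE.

v1: WRITE d=35  (d history now [(1, 35)])
v2: WRITE e=13  (e history now [(2, 13)])
v3: WRITE a=0  (a history now [(3, 0)])
v4: WRITE a=28  (a history now [(3, 0), (4, 28)])
v5: WRITE c=36  (c history now [(5, 36)])
READ b @v1: history=[] -> no version <= 1 -> NONE
v6: WRITE b=5  (b history now [(6, 5)])
READ a @v6: history=[(3, 0), (4, 28)] -> pick v4 -> 28
v7: WRITE c=27  (c history now [(5, 36), (7, 27)])
v8: WRITE b=45  (b history now [(6, 5), (8, 45)])
v9: WRITE d=29  (d history now [(1, 35), (9, 29)])
v10: WRITE c=37  (c history now [(5, 36), (7, 27), (10, 37)])
v11: WRITE d=24  (d history now [(1, 35), (9, 29), (11, 24)])
v12: WRITE d=42  (d history now [(1, 35), (9, 29), (11, 24), (12, 42)])
READ a @v4: history=[(3, 0), (4, 28)] -> pick v4 -> 28
v13: WRITE b=5  (b history now [(6, 5), (8, 45), (13, 5)])
v14: WRITE c=16  (c history now [(5, 36), (7, 27), (10, 37), (14, 16)])
READ d @v3: history=[(1, 35), (9, 29), (11, 24), (12, 42)] -> pick v1 -> 35
READ e @v12: history=[(2, 13)] -> pick v2 -> 13
v15: WRITE a=35  (a history now [(3, 0), (4, 28), (15, 35)])
v16: WRITE c=30  (c history now [(5, 36), (7, 27), (10, 37), (14, 16), (16, 30)])
v17: WRITE d=31  (d history now [(1, 35), (9, 29), (11, 24), (12, 42), (17, 31)])
v18: WRITE e=30  (e history now [(2, 13), (18, 30)])
v19: WRITE b=7  (b history now [(6, 5), (8, 45), (13, 5), (19, 7)])
v20: WRITE c=23  (c history now [(5, 36), (7, 27), (10, 37), (14, 16), (16, 30), (20, 23)])
v21: WRITE d=27  (d history now [(1, 35), (9, 29), (11, 24), (12, 42), (17, 31), (21, 27)])
READ e @v16: history=[(2, 13), (18, 30)] -> pick v2 -> 13
READ c @v9: history=[(5, 36), (7, 27), (10, 37), (14, 16), (16, 30), (20, 23)] -> pick v7 -> 27
v22: WRITE e=8  (e history now [(2, 13), (18, 30), (22, 8)])

Answer: NONE
28
28
35
13
13
27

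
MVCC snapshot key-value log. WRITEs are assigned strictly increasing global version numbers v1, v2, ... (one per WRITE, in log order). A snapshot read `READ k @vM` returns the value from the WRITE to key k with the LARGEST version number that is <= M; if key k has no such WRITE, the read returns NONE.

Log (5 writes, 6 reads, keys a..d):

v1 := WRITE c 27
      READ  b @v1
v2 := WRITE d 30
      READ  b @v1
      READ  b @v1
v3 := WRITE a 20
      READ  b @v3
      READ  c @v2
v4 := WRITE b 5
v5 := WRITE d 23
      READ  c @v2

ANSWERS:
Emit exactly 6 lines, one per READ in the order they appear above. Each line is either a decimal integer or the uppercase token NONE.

v1: WRITE c=27  (c history now [(1, 27)])
READ b @v1: history=[] -> no version <= 1 -> NONE
v2: WRITE d=30  (d history now [(2, 30)])
READ b @v1: history=[] -> no version <= 1 -> NONE
READ b @v1: history=[] -> no version <= 1 -> NONE
v3: WRITE a=20  (a history now [(3, 20)])
READ b @v3: history=[] -> no version <= 3 -> NONE
READ c @v2: history=[(1, 27)] -> pick v1 -> 27
v4: WRITE b=5  (b history now [(4, 5)])
v5: WRITE d=23  (d history now [(2, 30), (5, 23)])
READ c @v2: history=[(1, 27)] -> pick v1 -> 27

Answer: NONE
NONE
NONE
NONE
27
27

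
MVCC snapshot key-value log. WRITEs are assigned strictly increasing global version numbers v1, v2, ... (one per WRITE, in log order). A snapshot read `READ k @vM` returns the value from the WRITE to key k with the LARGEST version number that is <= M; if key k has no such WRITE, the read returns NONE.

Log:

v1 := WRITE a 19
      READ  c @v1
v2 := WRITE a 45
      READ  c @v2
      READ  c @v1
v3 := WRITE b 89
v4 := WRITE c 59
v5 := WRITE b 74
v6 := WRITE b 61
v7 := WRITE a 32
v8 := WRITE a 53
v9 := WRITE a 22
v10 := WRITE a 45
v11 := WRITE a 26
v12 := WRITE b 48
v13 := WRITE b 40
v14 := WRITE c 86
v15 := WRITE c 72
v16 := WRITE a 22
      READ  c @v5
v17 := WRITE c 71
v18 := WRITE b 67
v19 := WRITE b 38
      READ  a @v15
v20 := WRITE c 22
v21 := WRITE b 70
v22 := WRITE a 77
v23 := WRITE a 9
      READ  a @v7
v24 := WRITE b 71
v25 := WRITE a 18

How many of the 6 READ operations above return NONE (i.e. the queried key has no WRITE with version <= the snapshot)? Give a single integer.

v1: WRITE a=19  (a history now [(1, 19)])
READ c @v1: history=[] -> no version <= 1 -> NONE
v2: WRITE a=45  (a history now [(1, 19), (2, 45)])
READ c @v2: history=[] -> no version <= 2 -> NONE
READ c @v1: history=[] -> no version <= 1 -> NONE
v3: WRITE b=89  (b history now [(3, 89)])
v4: WRITE c=59  (c history now [(4, 59)])
v5: WRITE b=74  (b history now [(3, 89), (5, 74)])
v6: WRITE b=61  (b history now [(3, 89), (5, 74), (6, 61)])
v7: WRITE a=32  (a history now [(1, 19), (2, 45), (7, 32)])
v8: WRITE a=53  (a history now [(1, 19), (2, 45), (7, 32), (8, 53)])
v9: WRITE a=22  (a history now [(1, 19), (2, 45), (7, 32), (8, 53), (9, 22)])
v10: WRITE a=45  (a history now [(1, 19), (2, 45), (7, 32), (8, 53), (9, 22), (10, 45)])
v11: WRITE a=26  (a history now [(1, 19), (2, 45), (7, 32), (8, 53), (9, 22), (10, 45), (11, 26)])
v12: WRITE b=48  (b history now [(3, 89), (5, 74), (6, 61), (12, 48)])
v13: WRITE b=40  (b history now [(3, 89), (5, 74), (6, 61), (12, 48), (13, 40)])
v14: WRITE c=86  (c history now [(4, 59), (14, 86)])
v15: WRITE c=72  (c history now [(4, 59), (14, 86), (15, 72)])
v16: WRITE a=22  (a history now [(1, 19), (2, 45), (7, 32), (8, 53), (9, 22), (10, 45), (11, 26), (16, 22)])
READ c @v5: history=[(4, 59), (14, 86), (15, 72)] -> pick v4 -> 59
v17: WRITE c=71  (c history now [(4, 59), (14, 86), (15, 72), (17, 71)])
v18: WRITE b=67  (b history now [(3, 89), (5, 74), (6, 61), (12, 48), (13, 40), (18, 67)])
v19: WRITE b=38  (b history now [(3, 89), (5, 74), (6, 61), (12, 48), (13, 40), (18, 67), (19, 38)])
READ a @v15: history=[(1, 19), (2, 45), (7, 32), (8, 53), (9, 22), (10, 45), (11, 26), (16, 22)] -> pick v11 -> 26
v20: WRITE c=22  (c history now [(4, 59), (14, 86), (15, 72), (17, 71), (20, 22)])
v21: WRITE b=70  (b history now [(3, 89), (5, 74), (6, 61), (12, 48), (13, 40), (18, 67), (19, 38), (21, 70)])
v22: WRITE a=77  (a history now [(1, 19), (2, 45), (7, 32), (8, 53), (9, 22), (10, 45), (11, 26), (16, 22), (22, 77)])
v23: WRITE a=9  (a history now [(1, 19), (2, 45), (7, 32), (8, 53), (9, 22), (10, 45), (11, 26), (16, 22), (22, 77), (23, 9)])
READ a @v7: history=[(1, 19), (2, 45), (7, 32), (8, 53), (9, 22), (10, 45), (11, 26), (16, 22), (22, 77), (23, 9)] -> pick v7 -> 32
v24: WRITE b=71  (b history now [(3, 89), (5, 74), (6, 61), (12, 48), (13, 40), (18, 67), (19, 38), (21, 70), (24, 71)])
v25: WRITE a=18  (a history now [(1, 19), (2, 45), (7, 32), (8, 53), (9, 22), (10, 45), (11, 26), (16, 22), (22, 77), (23, 9), (25, 18)])
Read results in order: ['NONE', 'NONE', 'NONE', '59', '26', '32']
NONE count = 3

Answer: 3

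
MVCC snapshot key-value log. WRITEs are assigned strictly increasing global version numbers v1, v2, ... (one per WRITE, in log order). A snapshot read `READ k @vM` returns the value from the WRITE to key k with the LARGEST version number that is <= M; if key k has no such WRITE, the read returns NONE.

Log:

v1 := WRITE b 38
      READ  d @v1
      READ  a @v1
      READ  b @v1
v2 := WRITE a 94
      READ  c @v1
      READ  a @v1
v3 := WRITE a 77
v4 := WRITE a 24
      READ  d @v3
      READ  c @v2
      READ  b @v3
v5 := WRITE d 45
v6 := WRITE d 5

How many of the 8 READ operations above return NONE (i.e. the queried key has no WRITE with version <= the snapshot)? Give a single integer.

v1: WRITE b=38  (b history now [(1, 38)])
READ d @v1: history=[] -> no version <= 1 -> NONE
READ a @v1: history=[] -> no version <= 1 -> NONE
READ b @v1: history=[(1, 38)] -> pick v1 -> 38
v2: WRITE a=94  (a history now [(2, 94)])
READ c @v1: history=[] -> no version <= 1 -> NONE
READ a @v1: history=[(2, 94)] -> no version <= 1 -> NONE
v3: WRITE a=77  (a history now [(2, 94), (3, 77)])
v4: WRITE a=24  (a history now [(2, 94), (3, 77), (4, 24)])
READ d @v3: history=[] -> no version <= 3 -> NONE
READ c @v2: history=[] -> no version <= 2 -> NONE
READ b @v3: history=[(1, 38)] -> pick v1 -> 38
v5: WRITE d=45  (d history now [(5, 45)])
v6: WRITE d=5  (d history now [(5, 45), (6, 5)])
Read results in order: ['NONE', 'NONE', '38', 'NONE', 'NONE', 'NONE', 'NONE', '38']
NONE count = 6

Answer: 6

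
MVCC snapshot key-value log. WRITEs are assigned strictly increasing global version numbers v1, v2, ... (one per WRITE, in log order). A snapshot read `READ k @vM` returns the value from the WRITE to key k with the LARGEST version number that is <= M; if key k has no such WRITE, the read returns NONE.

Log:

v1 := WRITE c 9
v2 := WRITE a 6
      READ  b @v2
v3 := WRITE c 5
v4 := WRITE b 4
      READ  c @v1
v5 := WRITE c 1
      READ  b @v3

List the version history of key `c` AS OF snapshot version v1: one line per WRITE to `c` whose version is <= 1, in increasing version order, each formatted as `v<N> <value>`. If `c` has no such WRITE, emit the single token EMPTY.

Answer: v1 9

Derivation:
Scan writes for key=c with version <= 1:
  v1 WRITE c 9 -> keep
  v2 WRITE a 6 -> skip
  v3 WRITE c 5 -> drop (> snap)
  v4 WRITE b 4 -> skip
  v5 WRITE c 1 -> drop (> snap)
Collected: [(1, 9)]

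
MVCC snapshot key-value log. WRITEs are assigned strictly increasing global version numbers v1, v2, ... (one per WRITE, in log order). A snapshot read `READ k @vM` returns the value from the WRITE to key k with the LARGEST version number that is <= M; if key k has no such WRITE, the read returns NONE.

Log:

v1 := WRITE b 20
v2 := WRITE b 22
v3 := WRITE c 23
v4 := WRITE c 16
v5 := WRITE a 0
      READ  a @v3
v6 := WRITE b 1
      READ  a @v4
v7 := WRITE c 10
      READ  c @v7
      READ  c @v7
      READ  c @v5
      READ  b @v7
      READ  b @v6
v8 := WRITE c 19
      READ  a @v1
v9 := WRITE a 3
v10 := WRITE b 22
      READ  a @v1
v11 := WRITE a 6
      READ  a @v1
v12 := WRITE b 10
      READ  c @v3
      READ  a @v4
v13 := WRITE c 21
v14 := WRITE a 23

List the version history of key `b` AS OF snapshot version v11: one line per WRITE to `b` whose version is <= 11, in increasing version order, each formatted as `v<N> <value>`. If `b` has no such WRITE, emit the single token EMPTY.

Scan writes for key=b with version <= 11:
  v1 WRITE b 20 -> keep
  v2 WRITE b 22 -> keep
  v3 WRITE c 23 -> skip
  v4 WRITE c 16 -> skip
  v5 WRITE a 0 -> skip
  v6 WRITE b 1 -> keep
  v7 WRITE c 10 -> skip
  v8 WRITE c 19 -> skip
  v9 WRITE a 3 -> skip
  v10 WRITE b 22 -> keep
  v11 WRITE a 6 -> skip
  v12 WRITE b 10 -> drop (> snap)
  v13 WRITE c 21 -> skip
  v14 WRITE a 23 -> skip
Collected: [(1, 20), (2, 22), (6, 1), (10, 22)]

Answer: v1 20
v2 22
v6 1
v10 22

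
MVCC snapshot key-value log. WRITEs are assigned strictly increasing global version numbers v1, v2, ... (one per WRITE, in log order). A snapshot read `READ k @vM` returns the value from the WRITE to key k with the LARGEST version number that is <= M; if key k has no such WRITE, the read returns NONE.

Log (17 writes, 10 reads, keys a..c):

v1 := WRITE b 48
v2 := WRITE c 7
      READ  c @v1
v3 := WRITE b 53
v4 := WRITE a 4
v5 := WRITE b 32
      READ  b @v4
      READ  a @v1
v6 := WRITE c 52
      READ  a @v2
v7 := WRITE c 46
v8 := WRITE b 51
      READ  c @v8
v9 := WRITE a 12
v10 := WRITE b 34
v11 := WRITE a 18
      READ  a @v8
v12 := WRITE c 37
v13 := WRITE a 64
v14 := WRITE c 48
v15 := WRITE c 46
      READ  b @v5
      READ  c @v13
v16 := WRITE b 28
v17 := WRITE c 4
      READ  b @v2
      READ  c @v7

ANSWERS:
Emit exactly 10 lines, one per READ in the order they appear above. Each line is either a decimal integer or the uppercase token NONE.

v1: WRITE b=48  (b history now [(1, 48)])
v2: WRITE c=7  (c history now [(2, 7)])
READ c @v1: history=[(2, 7)] -> no version <= 1 -> NONE
v3: WRITE b=53  (b history now [(1, 48), (3, 53)])
v4: WRITE a=4  (a history now [(4, 4)])
v5: WRITE b=32  (b history now [(1, 48), (3, 53), (5, 32)])
READ b @v4: history=[(1, 48), (3, 53), (5, 32)] -> pick v3 -> 53
READ a @v1: history=[(4, 4)] -> no version <= 1 -> NONE
v6: WRITE c=52  (c history now [(2, 7), (6, 52)])
READ a @v2: history=[(4, 4)] -> no version <= 2 -> NONE
v7: WRITE c=46  (c history now [(2, 7), (6, 52), (7, 46)])
v8: WRITE b=51  (b history now [(1, 48), (3, 53), (5, 32), (8, 51)])
READ c @v8: history=[(2, 7), (6, 52), (7, 46)] -> pick v7 -> 46
v9: WRITE a=12  (a history now [(4, 4), (9, 12)])
v10: WRITE b=34  (b history now [(1, 48), (3, 53), (5, 32), (8, 51), (10, 34)])
v11: WRITE a=18  (a history now [(4, 4), (9, 12), (11, 18)])
READ a @v8: history=[(4, 4), (9, 12), (11, 18)] -> pick v4 -> 4
v12: WRITE c=37  (c history now [(2, 7), (6, 52), (7, 46), (12, 37)])
v13: WRITE a=64  (a history now [(4, 4), (9, 12), (11, 18), (13, 64)])
v14: WRITE c=48  (c history now [(2, 7), (6, 52), (7, 46), (12, 37), (14, 48)])
v15: WRITE c=46  (c history now [(2, 7), (6, 52), (7, 46), (12, 37), (14, 48), (15, 46)])
READ b @v5: history=[(1, 48), (3, 53), (5, 32), (8, 51), (10, 34)] -> pick v5 -> 32
READ c @v13: history=[(2, 7), (6, 52), (7, 46), (12, 37), (14, 48), (15, 46)] -> pick v12 -> 37
v16: WRITE b=28  (b history now [(1, 48), (3, 53), (5, 32), (8, 51), (10, 34), (16, 28)])
v17: WRITE c=4  (c history now [(2, 7), (6, 52), (7, 46), (12, 37), (14, 48), (15, 46), (17, 4)])
READ b @v2: history=[(1, 48), (3, 53), (5, 32), (8, 51), (10, 34), (16, 28)] -> pick v1 -> 48
READ c @v7: history=[(2, 7), (6, 52), (7, 46), (12, 37), (14, 48), (15, 46), (17, 4)] -> pick v7 -> 46

Answer: NONE
53
NONE
NONE
46
4
32
37
48
46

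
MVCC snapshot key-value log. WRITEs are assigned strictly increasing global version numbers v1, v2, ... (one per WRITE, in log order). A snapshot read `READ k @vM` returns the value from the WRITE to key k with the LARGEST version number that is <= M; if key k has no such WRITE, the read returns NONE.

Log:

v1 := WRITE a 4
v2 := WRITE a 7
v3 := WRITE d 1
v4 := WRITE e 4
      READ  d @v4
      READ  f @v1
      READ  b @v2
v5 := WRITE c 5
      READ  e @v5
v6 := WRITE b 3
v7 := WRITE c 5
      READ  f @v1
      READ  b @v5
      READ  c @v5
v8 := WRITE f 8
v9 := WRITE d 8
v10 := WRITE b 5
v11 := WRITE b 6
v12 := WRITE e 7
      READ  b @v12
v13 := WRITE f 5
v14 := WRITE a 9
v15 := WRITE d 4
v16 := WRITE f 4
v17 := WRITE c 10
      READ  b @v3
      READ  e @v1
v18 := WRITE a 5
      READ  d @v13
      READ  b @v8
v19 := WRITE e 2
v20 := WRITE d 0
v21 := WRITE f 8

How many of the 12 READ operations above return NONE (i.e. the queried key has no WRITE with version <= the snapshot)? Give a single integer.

Answer: 6

Derivation:
v1: WRITE a=4  (a history now [(1, 4)])
v2: WRITE a=7  (a history now [(1, 4), (2, 7)])
v3: WRITE d=1  (d history now [(3, 1)])
v4: WRITE e=4  (e history now [(4, 4)])
READ d @v4: history=[(3, 1)] -> pick v3 -> 1
READ f @v1: history=[] -> no version <= 1 -> NONE
READ b @v2: history=[] -> no version <= 2 -> NONE
v5: WRITE c=5  (c history now [(5, 5)])
READ e @v5: history=[(4, 4)] -> pick v4 -> 4
v6: WRITE b=3  (b history now [(6, 3)])
v7: WRITE c=5  (c history now [(5, 5), (7, 5)])
READ f @v1: history=[] -> no version <= 1 -> NONE
READ b @v5: history=[(6, 3)] -> no version <= 5 -> NONE
READ c @v5: history=[(5, 5), (7, 5)] -> pick v5 -> 5
v8: WRITE f=8  (f history now [(8, 8)])
v9: WRITE d=8  (d history now [(3, 1), (9, 8)])
v10: WRITE b=5  (b history now [(6, 3), (10, 5)])
v11: WRITE b=6  (b history now [(6, 3), (10, 5), (11, 6)])
v12: WRITE e=7  (e history now [(4, 4), (12, 7)])
READ b @v12: history=[(6, 3), (10, 5), (11, 6)] -> pick v11 -> 6
v13: WRITE f=5  (f history now [(8, 8), (13, 5)])
v14: WRITE a=9  (a history now [(1, 4), (2, 7), (14, 9)])
v15: WRITE d=4  (d history now [(3, 1), (9, 8), (15, 4)])
v16: WRITE f=4  (f history now [(8, 8), (13, 5), (16, 4)])
v17: WRITE c=10  (c history now [(5, 5), (7, 5), (17, 10)])
READ b @v3: history=[(6, 3), (10, 5), (11, 6)] -> no version <= 3 -> NONE
READ e @v1: history=[(4, 4), (12, 7)] -> no version <= 1 -> NONE
v18: WRITE a=5  (a history now [(1, 4), (2, 7), (14, 9), (18, 5)])
READ d @v13: history=[(3, 1), (9, 8), (15, 4)] -> pick v9 -> 8
READ b @v8: history=[(6, 3), (10, 5), (11, 6)] -> pick v6 -> 3
v19: WRITE e=2  (e history now [(4, 4), (12, 7), (19, 2)])
v20: WRITE d=0  (d history now [(3, 1), (9, 8), (15, 4), (20, 0)])
v21: WRITE f=8  (f history now [(8, 8), (13, 5), (16, 4), (21, 8)])
Read results in order: ['1', 'NONE', 'NONE', '4', 'NONE', 'NONE', '5', '6', 'NONE', 'NONE', '8', '3']
NONE count = 6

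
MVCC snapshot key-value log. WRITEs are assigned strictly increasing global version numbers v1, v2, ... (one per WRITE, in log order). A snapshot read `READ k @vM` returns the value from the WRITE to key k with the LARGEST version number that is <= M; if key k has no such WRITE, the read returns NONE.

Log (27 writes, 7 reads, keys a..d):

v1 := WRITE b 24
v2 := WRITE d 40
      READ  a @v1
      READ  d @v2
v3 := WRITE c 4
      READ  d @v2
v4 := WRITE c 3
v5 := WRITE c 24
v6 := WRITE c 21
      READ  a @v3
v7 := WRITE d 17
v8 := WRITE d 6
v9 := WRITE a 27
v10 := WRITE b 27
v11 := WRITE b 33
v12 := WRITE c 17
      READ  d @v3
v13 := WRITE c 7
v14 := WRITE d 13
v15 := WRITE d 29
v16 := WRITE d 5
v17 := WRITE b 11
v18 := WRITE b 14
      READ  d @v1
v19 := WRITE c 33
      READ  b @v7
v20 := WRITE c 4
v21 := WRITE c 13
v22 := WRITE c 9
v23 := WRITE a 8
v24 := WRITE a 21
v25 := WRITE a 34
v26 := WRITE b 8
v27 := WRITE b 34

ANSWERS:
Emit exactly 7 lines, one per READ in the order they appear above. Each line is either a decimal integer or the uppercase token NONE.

v1: WRITE b=24  (b history now [(1, 24)])
v2: WRITE d=40  (d history now [(2, 40)])
READ a @v1: history=[] -> no version <= 1 -> NONE
READ d @v2: history=[(2, 40)] -> pick v2 -> 40
v3: WRITE c=4  (c history now [(3, 4)])
READ d @v2: history=[(2, 40)] -> pick v2 -> 40
v4: WRITE c=3  (c history now [(3, 4), (4, 3)])
v5: WRITE c=24  (c history now [(3, 4), (4, 3), (5, 24)])
v6: WRITE c=21  (c history now [(3, 4), (4, 3), (5, 24), (6, 21)])
READ a @v3: history=[] -> no version <= 3 -> NONE
v7: WRITE d=17  (d history now [(2, 40), (7, 17)])
v8: WRITE d=6  (d history now [(2, 40), (7, 17), (8, 6)])
v9: WRITE a=27  (a history now [(9, 27)])
v10: WRITE b=27  (b history now [(1, 24), (10, 27)])
v11: WRITE b=33  (b history now [(1, 24), (10, 27), (11, 33)])
v12: WRITE c=17  (c history now [(3, 4), (4, 3), (5, 24), (6, 21), (12, 17)])
READ d @v3: history=[(2, 40), (7, 17), (8, 6)] -> pick v2 -> 40
v13: WRITE c=7  (c history now [(3, 4), (4, 3), (5, 24), (6, 21), (12, 17), (13, 7)])
v14: WRITE d=13  (d history now [(2, 40), (7, 17), (8, 6), (14, 13)])
v15: WRITE d=29  (d history now [(2, 40), (7, 17), (8, 6), (14, 13), (15, 29)])
v16: WRITE d=5  (d history now [(2, 40), (7, 17), (8, 6), (14, 13), (15, 29), (16, 5)])
v17: WRITE b=11  (b history now [(1, 24), (10, 27), (11, 33), (17, 11)])
v18: WRITE b=14  (b history now [(1, 24), (10, 27), (11, 33), (17, 11), (18, 14)])
READ d @v1: history=[(2, 40), (7, 17), (8, 6), (14, 13), (15, 29), (16, 5)] -> no version <= 1 -> NONE
v19: WRITE c=33  (c history now [(3, 4), (4, 3), (5, 24), (6, 21), (12, 17), (13, 7), (19, 33)])
READ b @v7: history=[(1, 24), (10, 27), (11, 33), (17, 11), (18, 14)] -> pick v1 -> 24
v20: WRITE c=4  (c history now [(3, 4), (4, 3), (5, 24), (6, 21), (12, 17), (13, 7), (19, 33), (20, 4)])
v21: WRITE c=13  (c history now [(3, 4), (4, 3), (5, 24), (6, 21), (12, 17), (13, 7), (19, 33), (20, 4), (21, 13)])
v22: WRITE c=9  (c history now [(3, 4), (4, 3), (5, 24), (6, 21), (12, 17), (13, 7), (19, 33), (20, 4), (21, 13), (22, 9)])
v23: WRITE a=8  (a history now [(9, 27), (23, 8)])
v24: WRITE a=21  (a history now [(9, 27), (23, 8), (24, 21)])
v25: WRITE a=34  (a history now [(9, 27), (23, 8), (24, 21), (25, 34)])
v26: WRITE b=8  (b history now [(1, 24), (10, 27), (11, 33), (17, 11), (18, 14), (26, 8)])
v27: WRITE b=34  (b history now [(1, 24), (10, 27), (11, 33), (17, 11), (18, 14), (26, 8), (27, 34)])

Answer: NONE
40
40
NONE
40
NONE
24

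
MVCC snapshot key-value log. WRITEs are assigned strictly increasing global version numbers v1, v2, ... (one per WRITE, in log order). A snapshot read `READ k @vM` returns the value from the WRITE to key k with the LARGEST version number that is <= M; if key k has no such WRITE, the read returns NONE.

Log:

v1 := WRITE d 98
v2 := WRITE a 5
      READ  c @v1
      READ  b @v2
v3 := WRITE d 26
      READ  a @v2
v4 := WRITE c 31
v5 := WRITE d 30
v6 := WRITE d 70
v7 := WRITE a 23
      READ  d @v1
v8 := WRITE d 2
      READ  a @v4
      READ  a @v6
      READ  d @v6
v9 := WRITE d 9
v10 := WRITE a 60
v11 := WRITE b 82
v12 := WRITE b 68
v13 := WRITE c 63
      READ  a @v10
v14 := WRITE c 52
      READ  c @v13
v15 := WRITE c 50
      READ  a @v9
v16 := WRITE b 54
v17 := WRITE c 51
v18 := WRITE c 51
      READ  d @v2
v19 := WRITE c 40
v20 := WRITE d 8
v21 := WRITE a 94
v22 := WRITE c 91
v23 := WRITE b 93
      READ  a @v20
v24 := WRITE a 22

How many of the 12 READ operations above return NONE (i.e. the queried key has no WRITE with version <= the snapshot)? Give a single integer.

v1: WRITE d=98  (d history now [(1, 98)])
v2: WRITE a=5  (a history now [(2, 5)])
READ c @v1: history=[] -> no version <= 1 -> NONE
READ b @v2: history=[] -> no version <= 2 -> NONE
v3: WRITE d=26  (d history now [(1, 98), (3, 26)])
READ a @v2: history=[(2, 5)] -> pick v2 -> 5
v4: WRITE c=31  (c history now [(4, 31)])
v5: WRITE d=30  (d history now [(1, 98), (3, 26), (5, 30)])
v6: WRITE d=70  (d history now [(1, 98), (3, 26), (5, 30), (6, 70)])
v7: WRITE a=23  (a history now [(2, 5), (7, 23)])
READ d @v1: history=[(1, 98), (3, 26), (5, 30), (6, 70)] -> pick v1 -> 98
v8: WRITE d=2  (d history now [(1, 98), (3, 26), (5, 30), (6, 70), (8, 2)])
READ a @v4: history=[(2, 5), (7, 23)] -> pick v2 -> 5
READ a @v6: history=[(2, 5), (7, 23)] -> pick v2 -> 5
READ d @v6: history=[(1, 98), (3, 26), (5, 30), (6, 70), (8, 2)] -> pick v6 -> 70
v9: WRITE d=9  (d history now [(1, 98), (3, 26), (5, 30), (6, 70), (8, 2), (9, 9)])
v10: WRITE a=60  (a history now [(2, 5), (7, 23), (10, 60)])
v11: WRITE b=82  (b history now [(11, 82)])
v12: WRITE b=68  (b history now [(11, 82), (12, 68)])
v13: WRITE c=63  (c history now [(4, 31), (13, 63)])
READ a @v10: history=[(2, 5), (7, 23), (10, 60)] -> pick v10 -> 60
v14: WRITE c=52  (c history now [(4, 31), (13, 63), (14, 52)])
READ c @v13: history=[(4, 31), (13, 63), (14, 52)] -> pick v13 -> 63
v15: WRITE c=50  (c history now [(4, 31), (13, 63), (14, 52), (15, 50)])
READ a @v9: history=[(2, 5), (7, 23), (10, 60)] -> pick v7 -> 23
v16: WRITE b=54  (b history now [(11, 82), (12, 68), (16, 54)])
v17: WRITE c=51  (c history now [(4, 31), (13, 63), (14, 52), (15, 50), (17, 51)])
v18: WRITE c=51  (c history now [(4, 31), (13, 63), (14, 52), (15, 50), (17, 51), (18, 51)])
READ d @v2: history=[(1, 98), (3, 26), (5, 30), (6, 70), (8, 2), (9, 9)] -> pick v1 -> 98
v19: WRITE c=40  (c history now [(4, 31), (13, 63), (14, 52), (15, 50), (17, 51), (18, 51), (19, 40)])
v20: WRITE d=8  (d history now [(1, 98), (3, 26), (5, 30), (6, 70), (8, 2), (9, 9), (20, 8)])
v21: WRITE a=94  (a history now [(2, 5), (7, 23), (10, 60), (21, 94)])
v22: WRITE c=91  (c history now [(4, 31), (13, 63), (14, 52), (15, 50), (17, 51), (18, 51), (19, 40), (22, 91)])
v23: WRITE b=93  (b history now [(11, 82), (12, 68), (16, 54), (23, 93)])
READ a @v20: history=[(2, 5), (7, 23), (10, 60), (21, 94)] -> pick v10 -> 60
v24: WRITE a=22  (a history now [(2, 5), (7, 23), (10, 60), (21, 94), (24, 22)])
Read results in order: ['NONE', 'NONE', '5', '98', '5', '5', '70', '60', '63', '23', '98', '60']
NONE count = 2

Answer: 2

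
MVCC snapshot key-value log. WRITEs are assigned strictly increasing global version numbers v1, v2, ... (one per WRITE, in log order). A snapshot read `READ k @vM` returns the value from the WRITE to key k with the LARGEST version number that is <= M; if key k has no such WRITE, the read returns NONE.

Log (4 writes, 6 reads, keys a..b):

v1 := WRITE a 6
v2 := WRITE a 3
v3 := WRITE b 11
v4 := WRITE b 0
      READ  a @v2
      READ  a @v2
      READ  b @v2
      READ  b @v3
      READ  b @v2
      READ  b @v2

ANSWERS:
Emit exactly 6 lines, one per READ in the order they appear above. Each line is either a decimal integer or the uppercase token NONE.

v1: WRITE a=6  (a history now [(1, 6)])
v2: WRITE a=3  (a history now [(1, 6), (2, 3)])
v3: WRITE b=11  (b history now [(3, 11)])
v4: WRITE b=0  (b history now [(3, 11), (4, 0)])
READ a @v2: history=[(1, 6), (2, 3)] -> pick v2 -> 3
READ a @v2: history=[(1, 6), (2, 3)] -> pick v2 -> 3
READ b @v2: history=[(3, 11), (4, 0)] -> no version <= 2 -> NONE
READ b @v3: history=[(3, 11), (4, 0)] -> pick v3 -> 11
READ b @v2: history=[(3, 11), (4, 0)] -> no version <= 2 -> NONE
READ b @v2: history=[(3, 11), (4, 0)] -> no version <= 2 -> NONE

Answer: 3
3
NONE
11
NONE
NONE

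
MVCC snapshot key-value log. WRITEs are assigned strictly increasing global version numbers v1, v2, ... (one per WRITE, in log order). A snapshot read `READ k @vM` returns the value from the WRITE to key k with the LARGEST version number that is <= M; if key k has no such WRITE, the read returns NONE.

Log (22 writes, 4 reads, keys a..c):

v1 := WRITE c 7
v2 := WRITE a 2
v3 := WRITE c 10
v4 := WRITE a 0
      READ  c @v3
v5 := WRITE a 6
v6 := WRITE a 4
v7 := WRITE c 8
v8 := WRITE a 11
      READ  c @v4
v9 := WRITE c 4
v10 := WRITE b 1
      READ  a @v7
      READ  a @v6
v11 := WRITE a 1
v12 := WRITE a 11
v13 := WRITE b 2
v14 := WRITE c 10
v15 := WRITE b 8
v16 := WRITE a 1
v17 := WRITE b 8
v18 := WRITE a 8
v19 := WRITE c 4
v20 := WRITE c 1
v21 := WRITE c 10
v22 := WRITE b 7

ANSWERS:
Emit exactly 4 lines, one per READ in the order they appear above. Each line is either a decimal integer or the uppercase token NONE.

Answer: 10
10
4
4

Derivation:
v1: WRITE c=7  (c history now [(1, 7)])
v2: WRITE a=2  (a history now [(2, 2)])
v3: WRITE c=10  (c history now [(1, 7), (3, 10)])
v4: WRITE a=0  (a history now [(2, 2), (4, 0)])
READ c @v3: history=[(1, 7), (3, 10)] -> pick v3 -> 10
v5: WRITE a=6  (a history now [(2, 2), (4, 0), (5, 6)])
v6: WRITE a=4  (a history now [(2, 2), (4, 0), (5, 6), (6, 4)])
v7: WRITE c=8  (c history now [(1, 7), (3, 10), (7, 8)])
v8: WRITE a=11  (a history now [(2, 2), (4, 0), (5, 6), (6, 4), (8, 11)])
READ c @v4: history=[(1, 7), (3, 10), (7, 8)] -> pick v3 -> 10
v9: WRITE c=4  (c history now [(1, 7), (3, 10), (7, 8), (9, 4)])
v10: WRITE b=1  (b history now [(10, 1)])
READ a @v7: history=[(2, 2), (4, 0), (5, 6), (6, 4), (8, 11)] -> pick v6 -> 4
READ a @v6: history=[(2, 2), (4, 0), (5, 6), (6, 4), (8, 11)] -> pick v6 -> 4
v11: WRITE a=1  (a history now [(2, 2), (4, 0), (5, 6), (6, 4), (8, 11), (11, 1)])
v12: WRITE a=11  (a history now [(2, 2), (4, 0), (5, 6), (6, 4), (8, 11), (11, 1), (12, 11)])
v13: WRITE b=2  (b history now [(10, 1), (13, 2)])
v14: WRITE c=10  (c history now [(1, 7), (3, 10), (7, 8), (9, 4), (14, 10)])
v15: WRITE b=8  (b history now [(10, 1), (13, 2), (15, 8)])
v16: WRITE a=1  (a history now [(2, 2), (4, 0), (5, 6), (6, 4), (8, 11), (11, 1), (12, 11), (16, 1)])
v17: WRITE b=8  (b history now [(10, 1), (13, 2), (15, 8), (17, 8)])
v18: WRITE a=8  (a history now [(2, 2), (4, 0), (5, 6), (6, 4), (8, 11), (11, 1), (12, 11), (16, 1), (18, 8)])
v19: WRITE c=4  (c history now [(1, 7), (3, 10), (7, 8), (9, 4), (14, 10), (19, 4)])
v20: WRITE c=1  (c history now [(1, 7), (3, 10), (7, 8), (9, 4), (14, 10), (19, 4), (20, 1)])
v21: WRITE c=10  (c history now [(1, 7), (3, 10), (7, 8), (9, 4), (14, 10), (19, 4), (20, 1), (21, 10)])
v22: WRITE b=7  (b history now [(10, 1), (13, 2), (15, 8), (17, 8), (22, 7)])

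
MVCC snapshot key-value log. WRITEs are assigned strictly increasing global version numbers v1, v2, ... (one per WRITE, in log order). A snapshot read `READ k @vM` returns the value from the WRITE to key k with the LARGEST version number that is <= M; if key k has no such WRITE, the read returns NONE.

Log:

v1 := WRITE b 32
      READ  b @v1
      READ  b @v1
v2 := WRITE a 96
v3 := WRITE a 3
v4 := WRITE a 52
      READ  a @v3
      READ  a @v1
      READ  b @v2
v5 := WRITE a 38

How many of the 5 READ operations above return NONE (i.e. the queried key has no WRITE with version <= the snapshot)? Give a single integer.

Answer: 1

Derivation:
v1: WRITE b=32  (b history now [(1, 32)])
READ b @v1: history=[(1, 32)] -> pick v1 -> 32
READ b @v1: history=[(1, 32)] -> pick v1 -> 32
v2: WRITE a=96  (a history now [(2, 96)])
v3: WRITE a=3  (a history now [(2, 96), (3, 3)])
v4: WRITE a=52  (a history now [(2, 96), (3, 3), (4, 52)])
READ a @v3: history=[(2, 96), (3, 3), (4, 52)] -> pick v3 -> 3
READ a @v1: history=[(2, 96), (3, 3), (4, 52)] -> no version <= 1 -> NONE
READ b @v2: history=[(1, 32)] -> pick v1 -> 32
v5: WRITE a=38  (a history now [(2, 96), (3, 3), (4, 52), (5, 38)])
Read results in order: ['32', '32', '3', 'NONE', '32']
NONE count = 1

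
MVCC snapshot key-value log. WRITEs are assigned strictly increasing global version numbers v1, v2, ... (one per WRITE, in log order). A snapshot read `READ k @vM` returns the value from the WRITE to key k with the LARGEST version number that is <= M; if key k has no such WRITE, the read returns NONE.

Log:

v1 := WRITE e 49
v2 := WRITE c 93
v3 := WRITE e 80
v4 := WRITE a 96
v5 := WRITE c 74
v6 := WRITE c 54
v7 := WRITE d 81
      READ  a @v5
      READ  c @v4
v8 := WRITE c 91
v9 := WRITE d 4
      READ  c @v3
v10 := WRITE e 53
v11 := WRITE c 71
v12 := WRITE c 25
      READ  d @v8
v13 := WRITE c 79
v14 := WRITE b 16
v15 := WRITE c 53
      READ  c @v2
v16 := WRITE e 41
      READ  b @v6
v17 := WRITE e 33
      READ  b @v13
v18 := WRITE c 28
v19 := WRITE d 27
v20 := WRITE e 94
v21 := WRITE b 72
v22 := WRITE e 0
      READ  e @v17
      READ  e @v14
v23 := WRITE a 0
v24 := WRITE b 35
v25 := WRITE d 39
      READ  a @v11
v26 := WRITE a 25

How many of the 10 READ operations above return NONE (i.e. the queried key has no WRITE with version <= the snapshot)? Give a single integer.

v1: WRITE e=49  (e history now [(1, 49)])
v2: WRITE c=93  (c history now [(2, 93)])
v3: WRITE e=80  (e history now [(1, 49), (3, 80)])
v4: WRITE a=96  (a history now [(4, 96)])
v5: WRITE c=74  (c history now [(2, 93), (5, 74)])
v6: WRITE c=54  (c history now [(2, 93), (5, 74), (6, 54)])
v7: WRITE d=81  (d history now [(7, 81)])
READ a @v5: history=[(4, 96)] -> pick v4 -> 96
READ c @v4: history=[(2, 93), (5, 74), (6, 54)] -> pick v2 -> 93
v8: WRITE c=91  (c history now [(2, 93), (5, 74), (6, 54), (8, 91)])
v9: WRITE d=4  (d history now [(7, 81), (9, 4)])
READ c @v3: history=[(2, 93), (5, 74), (6, 54), (8, 91)] -> pick v2 -> 93
v10: WRITE e=53  (e history now [(1, 49), (3, 80), (10, 53)])
v11: WRITE c=71  (c history now [(2, 93), (5, 74), (6, 54), (8, 91), (11, 71)])
v12: WRITE c=25  (c history now [(2, 93), (5, 74), (6, 54), (8, 91), (11, 71), (12, 25)])
READ d @v8: history=[(7, 81), (9, 4)] -> pick v7 -> 81
v13: WRITE c=79  (c history now [(2, 93), (5, 74), (6, 54), (8, 91), (11, 71), (12, 25), (13, 79)])
v14: WRITE b=16  (b history now [(14, 16)])
v15: WRITE c=53  (c history now [(2, 93), (5, 74), (6, 54), (8, 91), (11, 71), (12, 25), (13, 79), (15, 53)])
READ c @v2: history=[(2, 93), (5, 74), (6, 54), (8, 91), (11, 71), (12, 25), (13, 79), (15, 53)] -> pick v2 -> 93
v16: WRITE e=41  (e history now [(1, 49), (3, 80), (10, 53), (16, 41)])
READ b @v6: history=[(14, 16)] -> no version <= 6 -> NONE
v17: WRITE e=33  (e history now [(1, 49), (3, 80), (10, 53), (16, 41), (17, 33)])
READ b @v13: history=[(14, 16)] -> no version <= 13 -> NONE
v18: WRITE c=28  (c history now [(2, 93), (5, 74), (6, 54), (8, 91), (11, 71), (12, 25), (13, 79), (15, 53), (18, 28)])
v19: WRITE d=27  (d history now [(7, 81), (9, 4), (19, 27)])
v20: WRITE e=94  (e history now [(1, 49), (3, 80), (10, 53), (16, 41), (17, 33), (20, 94)])
v21: WRITE b=72  (b history now [(14, 16), (21, 72)])
v22: WRITE e=0  (e history now [(1, 49), (3, 80), (10, 53), (16, 41), (17, 33), (20, 94), (22, 0)])
READ e @v17: history=[(1, 49), (3, 80), (10, 53), (16, 41), (17, 33), (20, 94), (22, 0)] -> pick v17 -> 33
READ e @v14: history=[(1, 49), (3, 80), (10, 53), (16, 41), (17, 33), (20, 94), (22, 0)] -> pick v10 -> 53
v23: WRITE a=0  (a history now [(4, 96), (23, 0)])
v24: WRITE b=35  (b history now [(14, 16), (21, 72), (24, 35)])
v25: WRITE d=39  (d history now [(7, 81), (9, 4), (19, 27), (25, 39)])
READ a @v11: history=[(4, 96), (23, 0)] -> pick v4 -> 96
v26: WRITE a=25  (a history now [(4, 96), (23, 0), (26, 25)])
Read results in order: ['96', '93', '93', '81', '93', 'NONE', 'NONE', '33', '53', '96']
NONE count = 2

Answer: 2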